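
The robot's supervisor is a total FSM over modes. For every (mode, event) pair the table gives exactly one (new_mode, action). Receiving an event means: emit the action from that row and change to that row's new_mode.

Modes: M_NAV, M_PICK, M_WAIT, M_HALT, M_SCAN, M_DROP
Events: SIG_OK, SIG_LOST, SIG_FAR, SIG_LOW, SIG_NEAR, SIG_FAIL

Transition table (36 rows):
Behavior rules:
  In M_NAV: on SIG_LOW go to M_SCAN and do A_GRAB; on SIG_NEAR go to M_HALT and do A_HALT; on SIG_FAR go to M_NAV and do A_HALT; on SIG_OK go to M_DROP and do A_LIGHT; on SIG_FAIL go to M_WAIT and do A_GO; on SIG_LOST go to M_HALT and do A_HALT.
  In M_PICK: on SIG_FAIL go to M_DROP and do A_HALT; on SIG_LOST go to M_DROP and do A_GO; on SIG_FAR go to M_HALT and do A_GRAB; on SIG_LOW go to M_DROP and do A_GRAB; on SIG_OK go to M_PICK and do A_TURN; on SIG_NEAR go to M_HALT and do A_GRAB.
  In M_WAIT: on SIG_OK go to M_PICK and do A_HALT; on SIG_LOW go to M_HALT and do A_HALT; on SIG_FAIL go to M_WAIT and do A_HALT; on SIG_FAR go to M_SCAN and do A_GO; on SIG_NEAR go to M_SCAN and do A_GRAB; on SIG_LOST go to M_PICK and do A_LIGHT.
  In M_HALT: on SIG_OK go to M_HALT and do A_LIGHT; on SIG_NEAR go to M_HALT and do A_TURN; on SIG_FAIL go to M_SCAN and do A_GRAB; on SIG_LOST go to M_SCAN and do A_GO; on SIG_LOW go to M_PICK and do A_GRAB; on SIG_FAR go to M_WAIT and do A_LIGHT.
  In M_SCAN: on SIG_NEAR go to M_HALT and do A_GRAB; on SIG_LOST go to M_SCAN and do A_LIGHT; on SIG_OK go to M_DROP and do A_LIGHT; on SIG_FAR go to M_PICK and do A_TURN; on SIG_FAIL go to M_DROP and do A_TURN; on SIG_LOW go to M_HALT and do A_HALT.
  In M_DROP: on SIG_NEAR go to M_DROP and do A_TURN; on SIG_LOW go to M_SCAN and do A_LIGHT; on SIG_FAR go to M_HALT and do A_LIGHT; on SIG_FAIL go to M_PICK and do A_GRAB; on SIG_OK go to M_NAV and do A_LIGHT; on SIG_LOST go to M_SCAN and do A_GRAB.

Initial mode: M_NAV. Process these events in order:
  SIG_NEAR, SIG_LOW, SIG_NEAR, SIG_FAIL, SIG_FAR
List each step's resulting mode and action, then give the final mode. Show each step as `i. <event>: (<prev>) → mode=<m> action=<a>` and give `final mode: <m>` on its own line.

1. SIG_NEAR: (M_NAV) → mode=M_HALT action=A_HALT
2. SIG_LOW: (M_HALT) → mode=M_PICK action=A_GRAB
3. SIG_NEAR: (M_PICK) → mode=M_HALT action=A_GRAB
4. SIG_FAIL: (M_HALT) → mode=M_SCAN action=A_GRAB
5. SIG_FAR: (M_SCAN) → mode=M_PICK action=A_TURN

final mode: M_PICK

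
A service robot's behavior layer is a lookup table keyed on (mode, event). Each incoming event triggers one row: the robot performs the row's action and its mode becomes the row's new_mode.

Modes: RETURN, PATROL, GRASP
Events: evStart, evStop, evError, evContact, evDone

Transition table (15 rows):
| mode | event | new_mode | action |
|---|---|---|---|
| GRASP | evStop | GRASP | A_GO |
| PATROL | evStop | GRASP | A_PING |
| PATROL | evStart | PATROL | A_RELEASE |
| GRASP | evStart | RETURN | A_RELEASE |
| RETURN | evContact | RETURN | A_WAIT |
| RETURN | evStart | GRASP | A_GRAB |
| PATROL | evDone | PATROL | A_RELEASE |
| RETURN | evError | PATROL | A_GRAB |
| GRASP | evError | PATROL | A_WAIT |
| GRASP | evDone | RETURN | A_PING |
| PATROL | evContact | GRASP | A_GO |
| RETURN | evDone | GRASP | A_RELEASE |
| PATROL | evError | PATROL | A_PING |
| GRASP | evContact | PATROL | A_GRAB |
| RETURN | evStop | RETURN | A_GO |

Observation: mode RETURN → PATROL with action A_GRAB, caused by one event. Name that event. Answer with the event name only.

try evStart: (RETURN, evStart) → (GRASP, A_GRAB)
try evStop: (RETURN, evStop) → (RETURN, A_GO)
try evError: (RETURN, evError) → (PATROL, A_GRAB)  ← matches
try evContact: (RETURN, evContact) → (RETURN, A_WAIT)
try evDone: (RETURN, evDone) → (GRASP, A_RELEASE)

evError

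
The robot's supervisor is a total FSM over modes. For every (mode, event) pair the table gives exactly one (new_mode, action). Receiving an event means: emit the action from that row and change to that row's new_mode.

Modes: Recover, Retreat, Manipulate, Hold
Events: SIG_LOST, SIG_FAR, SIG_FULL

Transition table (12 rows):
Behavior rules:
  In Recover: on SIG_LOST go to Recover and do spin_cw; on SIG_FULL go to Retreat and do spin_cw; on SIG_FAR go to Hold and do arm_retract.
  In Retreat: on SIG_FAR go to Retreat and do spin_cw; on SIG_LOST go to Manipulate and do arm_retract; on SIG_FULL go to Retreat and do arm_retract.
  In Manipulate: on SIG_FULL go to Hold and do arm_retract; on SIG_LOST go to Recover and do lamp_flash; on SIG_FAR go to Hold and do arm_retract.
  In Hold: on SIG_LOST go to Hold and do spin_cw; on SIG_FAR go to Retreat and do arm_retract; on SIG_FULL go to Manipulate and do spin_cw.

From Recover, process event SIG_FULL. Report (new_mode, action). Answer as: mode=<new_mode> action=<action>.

mode=Retreat action=spin_cw

current mode = Recover; filter table to that mode:
  (Recover, SIG_LOST) → (Recover, spin_cw)
  (Recover, SIG_FULL) → (Retreat, spin_cw)  ← event matches
  (Recover, SIG_FAR) → (Hold, arm_retract)
event = SIG_FULL selects (Retreat, spin_cw)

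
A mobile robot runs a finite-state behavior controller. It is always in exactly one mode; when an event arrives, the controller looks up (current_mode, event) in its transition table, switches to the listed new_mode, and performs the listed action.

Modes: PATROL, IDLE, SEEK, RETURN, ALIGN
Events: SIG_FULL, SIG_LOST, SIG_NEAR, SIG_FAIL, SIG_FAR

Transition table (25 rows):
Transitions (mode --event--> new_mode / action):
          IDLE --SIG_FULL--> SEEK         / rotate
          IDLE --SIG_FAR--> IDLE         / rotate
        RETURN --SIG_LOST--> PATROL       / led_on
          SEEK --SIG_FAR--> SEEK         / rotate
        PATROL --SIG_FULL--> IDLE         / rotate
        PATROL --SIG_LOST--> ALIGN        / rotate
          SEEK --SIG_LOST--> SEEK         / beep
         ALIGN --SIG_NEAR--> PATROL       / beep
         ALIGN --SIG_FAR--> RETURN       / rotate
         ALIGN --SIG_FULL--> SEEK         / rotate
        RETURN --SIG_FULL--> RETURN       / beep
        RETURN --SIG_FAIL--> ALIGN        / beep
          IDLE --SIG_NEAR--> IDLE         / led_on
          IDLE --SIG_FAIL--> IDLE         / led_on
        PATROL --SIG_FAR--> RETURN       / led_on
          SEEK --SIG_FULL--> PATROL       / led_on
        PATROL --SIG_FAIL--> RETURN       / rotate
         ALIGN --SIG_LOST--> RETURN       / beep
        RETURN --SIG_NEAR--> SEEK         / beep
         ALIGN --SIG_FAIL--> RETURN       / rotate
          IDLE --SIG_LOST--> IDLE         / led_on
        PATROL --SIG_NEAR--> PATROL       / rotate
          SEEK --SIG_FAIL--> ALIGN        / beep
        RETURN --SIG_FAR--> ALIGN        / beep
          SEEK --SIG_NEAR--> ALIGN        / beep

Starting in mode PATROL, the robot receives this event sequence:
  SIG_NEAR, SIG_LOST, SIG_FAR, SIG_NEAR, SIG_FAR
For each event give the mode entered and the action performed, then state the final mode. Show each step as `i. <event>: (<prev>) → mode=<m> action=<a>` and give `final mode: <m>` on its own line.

1. SIG_NEAR: (PATROL) → mode=PATROL action=rotate
2. SIG_LOST: (PATROL) → mode=ALIGN action=rotate
3. SIG_FAR: (ALIGN) → mode=RETURN action=rotate
4. SIG_NEAR: (RETURN) → mode=SEEK action=beep
5. SIG_FAR: (SEEK) → mode=SEEK action=rotate

final mode: SEEK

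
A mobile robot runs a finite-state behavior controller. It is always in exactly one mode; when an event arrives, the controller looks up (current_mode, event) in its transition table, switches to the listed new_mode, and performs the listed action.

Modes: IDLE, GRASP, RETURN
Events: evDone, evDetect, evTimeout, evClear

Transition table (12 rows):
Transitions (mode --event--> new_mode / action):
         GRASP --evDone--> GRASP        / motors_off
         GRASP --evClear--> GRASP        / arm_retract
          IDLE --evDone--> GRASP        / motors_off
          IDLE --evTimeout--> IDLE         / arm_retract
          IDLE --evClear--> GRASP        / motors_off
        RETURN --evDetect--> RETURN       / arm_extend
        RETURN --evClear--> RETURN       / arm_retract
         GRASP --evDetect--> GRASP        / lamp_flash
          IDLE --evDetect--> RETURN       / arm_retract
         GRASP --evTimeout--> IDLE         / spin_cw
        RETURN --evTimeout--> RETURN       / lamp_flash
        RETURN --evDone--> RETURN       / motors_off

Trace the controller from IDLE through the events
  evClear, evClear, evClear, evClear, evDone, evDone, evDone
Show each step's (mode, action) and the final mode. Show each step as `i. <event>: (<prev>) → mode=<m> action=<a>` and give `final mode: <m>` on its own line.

1. evClear: (IDLE) → mode=GRASP action=motors_off
2. evClear: (GRASP) → mode=GRASP action=arm_retract
3. evClear: (GRASP) → mode=GRASP action=arm_retract
4. evClear: (GRASP) → mode=GRASP action=arm_retract
5. evDone: (GRASP) → mode=GRASP action=motors_off
6. evDone: (GRASP) → mode=GRASP action=motors_off
7. evDone: (GRASP) → mode=GRASP action=motors_off

final mode: GRASP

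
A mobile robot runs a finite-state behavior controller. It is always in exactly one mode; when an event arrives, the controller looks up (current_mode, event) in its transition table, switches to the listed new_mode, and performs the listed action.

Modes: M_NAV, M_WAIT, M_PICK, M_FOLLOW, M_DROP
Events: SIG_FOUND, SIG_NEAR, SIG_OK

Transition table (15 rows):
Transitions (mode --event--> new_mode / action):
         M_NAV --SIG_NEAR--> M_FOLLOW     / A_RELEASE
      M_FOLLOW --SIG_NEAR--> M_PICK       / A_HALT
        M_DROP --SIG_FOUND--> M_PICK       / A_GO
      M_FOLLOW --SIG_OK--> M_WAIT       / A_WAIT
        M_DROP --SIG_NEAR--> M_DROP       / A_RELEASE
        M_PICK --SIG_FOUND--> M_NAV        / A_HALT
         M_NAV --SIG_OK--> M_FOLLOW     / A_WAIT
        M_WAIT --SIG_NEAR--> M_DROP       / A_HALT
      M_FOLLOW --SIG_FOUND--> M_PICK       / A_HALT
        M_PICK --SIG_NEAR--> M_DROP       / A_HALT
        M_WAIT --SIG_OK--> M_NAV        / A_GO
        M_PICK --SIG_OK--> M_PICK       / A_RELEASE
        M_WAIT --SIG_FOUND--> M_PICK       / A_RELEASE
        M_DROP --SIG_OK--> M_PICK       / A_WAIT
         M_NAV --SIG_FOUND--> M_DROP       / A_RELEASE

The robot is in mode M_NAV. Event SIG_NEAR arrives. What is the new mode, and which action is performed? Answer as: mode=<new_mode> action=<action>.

mode=M_FOLLOW action=A_RELEASE

current mode = M_NAV; filter table to that mode:
  (M_NAV, SIG_NEAR) → (M_FOLLOW, A_RELEASE)  ← event matches
  (M_NAV, SIG_OK) → (M_FOLLOW, A_WAIT)
  (M_NAV, SIG_FOUND) → (M_DROP, A_RELEASE)
event = SIG_NEAR selects (M_FOLLOW, A_RELEASE)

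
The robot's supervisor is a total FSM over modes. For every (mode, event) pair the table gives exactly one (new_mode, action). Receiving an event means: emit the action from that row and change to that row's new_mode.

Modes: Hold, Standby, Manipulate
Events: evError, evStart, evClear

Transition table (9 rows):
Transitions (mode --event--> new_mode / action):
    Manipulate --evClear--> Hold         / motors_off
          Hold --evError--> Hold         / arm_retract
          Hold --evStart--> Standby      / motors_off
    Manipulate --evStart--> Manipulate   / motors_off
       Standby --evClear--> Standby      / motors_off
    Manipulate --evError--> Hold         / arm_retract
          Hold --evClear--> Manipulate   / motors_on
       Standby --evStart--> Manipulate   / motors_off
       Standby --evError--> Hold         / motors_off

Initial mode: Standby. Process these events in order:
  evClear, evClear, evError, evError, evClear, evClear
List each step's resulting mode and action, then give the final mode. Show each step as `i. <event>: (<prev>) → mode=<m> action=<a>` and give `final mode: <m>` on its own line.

1. evClear: (Standby) → mode=Standby action=motors_off
2. evClear: (Standby) → mode=Standby action=motors_off
3. evError: (Standby) → mode=Hold action=motors_off
4. evError: (Hold) → mode=Hold action=arm_retract
5. evClear: (Hold) → mode=Manipulate action=motors_on
6. evClear: (Manipulate) → mode=Hold action=motors_off

final mode: Hold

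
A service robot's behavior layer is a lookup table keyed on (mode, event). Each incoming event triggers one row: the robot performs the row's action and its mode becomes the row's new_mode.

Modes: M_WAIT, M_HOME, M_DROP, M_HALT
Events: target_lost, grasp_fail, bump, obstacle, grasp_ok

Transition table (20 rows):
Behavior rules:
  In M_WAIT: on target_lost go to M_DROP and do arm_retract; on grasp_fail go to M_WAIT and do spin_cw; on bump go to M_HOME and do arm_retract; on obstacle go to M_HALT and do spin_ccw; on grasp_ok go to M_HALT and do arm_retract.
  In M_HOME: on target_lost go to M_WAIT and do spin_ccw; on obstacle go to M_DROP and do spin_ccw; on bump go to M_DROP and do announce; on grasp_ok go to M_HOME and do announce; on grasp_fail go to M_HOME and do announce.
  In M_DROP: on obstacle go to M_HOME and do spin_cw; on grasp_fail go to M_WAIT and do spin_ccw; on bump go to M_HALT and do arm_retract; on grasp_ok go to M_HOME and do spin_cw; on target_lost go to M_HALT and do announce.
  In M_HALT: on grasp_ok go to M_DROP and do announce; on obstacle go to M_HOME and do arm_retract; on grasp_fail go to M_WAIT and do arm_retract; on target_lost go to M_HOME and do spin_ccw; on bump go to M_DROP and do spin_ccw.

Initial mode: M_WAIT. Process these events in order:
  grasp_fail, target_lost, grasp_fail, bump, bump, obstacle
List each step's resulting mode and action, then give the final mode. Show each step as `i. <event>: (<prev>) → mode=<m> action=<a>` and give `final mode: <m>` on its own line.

1. grasp_fail: (M_WAIT) → mode=M_WAIT action=spin_cw
2. target_lost: (M_WAIT) → mode=M_DROP action=arm_retract
3. grasp_fail: (M_DROP) → mode=M_WAIT action=spin_ccw
4. bump: (M_WAIT) → mode=M_HOME action=arm_retract
5. bump: (M_HOME) → mode=M_DROP action=announce
6. obstacle: (M_DROP) → mode=M_HOME action=spin_cw

final mode: M_HOME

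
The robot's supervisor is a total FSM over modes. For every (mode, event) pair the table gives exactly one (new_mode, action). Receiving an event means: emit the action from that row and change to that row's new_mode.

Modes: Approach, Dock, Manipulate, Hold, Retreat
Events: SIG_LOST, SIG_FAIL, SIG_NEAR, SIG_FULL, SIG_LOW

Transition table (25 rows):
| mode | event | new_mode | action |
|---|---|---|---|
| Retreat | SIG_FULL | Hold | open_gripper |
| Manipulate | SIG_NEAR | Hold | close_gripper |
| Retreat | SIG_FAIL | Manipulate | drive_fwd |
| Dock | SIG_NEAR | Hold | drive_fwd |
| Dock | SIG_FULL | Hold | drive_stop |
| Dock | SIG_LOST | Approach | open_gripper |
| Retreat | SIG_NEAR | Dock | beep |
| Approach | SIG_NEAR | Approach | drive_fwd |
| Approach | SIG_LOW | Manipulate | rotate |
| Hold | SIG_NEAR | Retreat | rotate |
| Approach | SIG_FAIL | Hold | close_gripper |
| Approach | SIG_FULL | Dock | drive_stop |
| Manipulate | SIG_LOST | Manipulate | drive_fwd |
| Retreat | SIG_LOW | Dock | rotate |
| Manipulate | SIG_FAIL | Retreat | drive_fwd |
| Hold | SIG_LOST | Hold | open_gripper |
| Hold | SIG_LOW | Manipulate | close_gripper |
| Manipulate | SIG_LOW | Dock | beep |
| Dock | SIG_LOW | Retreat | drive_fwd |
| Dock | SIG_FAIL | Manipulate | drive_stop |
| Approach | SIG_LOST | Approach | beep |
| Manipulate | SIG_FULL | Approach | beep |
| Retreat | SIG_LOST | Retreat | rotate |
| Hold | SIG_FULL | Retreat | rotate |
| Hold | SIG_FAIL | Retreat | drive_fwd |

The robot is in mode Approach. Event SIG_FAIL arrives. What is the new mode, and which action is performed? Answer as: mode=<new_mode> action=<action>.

current mode = Approach; filter table to that mode:
  (Approach, SIG_NEAR) → (Approach, drive_fwd)
  (Approach, SIG_LOW) → (Manipulate, rotate)
  (Approach, SIG_FAIL) → (Hold, close_gripper)  ← event matches
  (Approach, SIG_FULL) → (Dock, drive_stop)
  (Approach, SIG_LOST) → (Approach, beep)
event = SIG_FAIL selects (Hold, close_gripper)

mode=Hold action=close_gripper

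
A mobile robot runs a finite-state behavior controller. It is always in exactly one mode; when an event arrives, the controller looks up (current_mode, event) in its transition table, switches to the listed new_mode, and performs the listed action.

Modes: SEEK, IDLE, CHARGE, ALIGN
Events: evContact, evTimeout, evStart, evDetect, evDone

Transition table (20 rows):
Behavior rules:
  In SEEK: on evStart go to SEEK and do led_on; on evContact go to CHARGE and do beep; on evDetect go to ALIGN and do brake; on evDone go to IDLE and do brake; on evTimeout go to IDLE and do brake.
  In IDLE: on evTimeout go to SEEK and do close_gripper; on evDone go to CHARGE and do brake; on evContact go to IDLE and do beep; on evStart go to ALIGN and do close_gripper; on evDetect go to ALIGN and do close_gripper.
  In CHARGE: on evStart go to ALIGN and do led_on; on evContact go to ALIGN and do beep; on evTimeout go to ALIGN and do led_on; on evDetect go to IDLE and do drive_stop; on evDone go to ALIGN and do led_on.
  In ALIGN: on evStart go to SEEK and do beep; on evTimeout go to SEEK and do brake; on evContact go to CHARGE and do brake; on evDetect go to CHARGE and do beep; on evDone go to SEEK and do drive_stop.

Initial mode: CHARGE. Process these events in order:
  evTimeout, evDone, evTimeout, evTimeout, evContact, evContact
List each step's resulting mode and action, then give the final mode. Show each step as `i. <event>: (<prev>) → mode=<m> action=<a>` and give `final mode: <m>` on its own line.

1. evTimeout: (CHARGE) → mode=ALIGN action=led_on
2. evDone: (ALIGN) → mode=SEEK action=drive_stop
3. evTimeout: (SEEK) → mode=IDLE action=brake
4. evTimeout: (IDLE) → mode=SEEK action=close_gripper
5. evContact: (SEEK) → mode=CHARGE action=beep
6. evContact: (CHARGE) → mode=ALIGN action=beep

final mode: ALIGN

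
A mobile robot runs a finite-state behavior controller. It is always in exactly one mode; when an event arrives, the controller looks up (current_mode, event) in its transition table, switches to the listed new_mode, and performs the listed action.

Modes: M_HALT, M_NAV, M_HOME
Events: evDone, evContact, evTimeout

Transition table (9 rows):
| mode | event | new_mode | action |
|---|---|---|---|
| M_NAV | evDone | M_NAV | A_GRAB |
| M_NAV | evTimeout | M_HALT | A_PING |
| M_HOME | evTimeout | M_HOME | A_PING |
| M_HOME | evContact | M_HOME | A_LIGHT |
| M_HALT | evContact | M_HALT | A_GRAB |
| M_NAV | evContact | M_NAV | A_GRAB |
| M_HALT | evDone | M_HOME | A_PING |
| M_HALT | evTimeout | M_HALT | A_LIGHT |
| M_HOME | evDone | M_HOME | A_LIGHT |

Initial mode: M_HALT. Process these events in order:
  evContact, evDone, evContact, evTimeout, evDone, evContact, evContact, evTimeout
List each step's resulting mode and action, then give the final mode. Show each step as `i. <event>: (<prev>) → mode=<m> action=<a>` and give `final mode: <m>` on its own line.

final mode: M_HOME

1. evContact: (M_HALT) → mode=M_HALT action=A_GRAB
2. evDone: (M_HALT) → mode=M_HOME action=A_PING
3. evContact: (M_HOME) → mode=M_HOME action=A_LIGHT
4. evTimeout: (M_HOME) → mode=M_HOME action=A_PING
5. evDone: (M_HOME) → mode=M_HOME action=A_LIGHT
6. evContact: (M_HOME) → mode=M_HOME action=A_LIGHT
7. evContact: (M_HOME) → mode=M_HOME action=A_LIGHT
8. evTimeout: (M_HOME) → mode=M_HOME action=A_PING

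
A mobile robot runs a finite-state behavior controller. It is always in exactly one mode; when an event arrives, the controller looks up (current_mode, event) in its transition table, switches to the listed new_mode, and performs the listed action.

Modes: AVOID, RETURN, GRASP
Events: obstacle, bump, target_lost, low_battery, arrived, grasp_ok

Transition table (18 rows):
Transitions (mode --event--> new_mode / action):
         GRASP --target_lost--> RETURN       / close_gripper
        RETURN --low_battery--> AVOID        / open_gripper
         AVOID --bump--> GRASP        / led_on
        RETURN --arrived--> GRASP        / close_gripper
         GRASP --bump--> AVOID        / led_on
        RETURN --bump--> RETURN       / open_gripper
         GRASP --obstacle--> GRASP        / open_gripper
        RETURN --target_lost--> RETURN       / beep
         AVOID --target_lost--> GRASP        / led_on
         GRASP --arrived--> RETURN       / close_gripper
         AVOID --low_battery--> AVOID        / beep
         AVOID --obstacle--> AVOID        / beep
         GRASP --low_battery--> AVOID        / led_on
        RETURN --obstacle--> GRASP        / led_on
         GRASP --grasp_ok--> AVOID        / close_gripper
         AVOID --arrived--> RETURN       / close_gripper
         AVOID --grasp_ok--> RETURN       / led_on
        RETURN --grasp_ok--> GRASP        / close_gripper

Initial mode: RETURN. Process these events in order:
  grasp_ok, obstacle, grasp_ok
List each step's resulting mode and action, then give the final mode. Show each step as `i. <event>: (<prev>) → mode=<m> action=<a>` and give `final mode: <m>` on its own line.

1. grasp_ok: (RETURN) → mode=GRASP action=close_gripper
2. obstacle: (GRASP) → mode=GRASP action=open_gripper
3. grasp_ok: (GRASP) → mode=AVOID action=close_gripper

final mode: AVOID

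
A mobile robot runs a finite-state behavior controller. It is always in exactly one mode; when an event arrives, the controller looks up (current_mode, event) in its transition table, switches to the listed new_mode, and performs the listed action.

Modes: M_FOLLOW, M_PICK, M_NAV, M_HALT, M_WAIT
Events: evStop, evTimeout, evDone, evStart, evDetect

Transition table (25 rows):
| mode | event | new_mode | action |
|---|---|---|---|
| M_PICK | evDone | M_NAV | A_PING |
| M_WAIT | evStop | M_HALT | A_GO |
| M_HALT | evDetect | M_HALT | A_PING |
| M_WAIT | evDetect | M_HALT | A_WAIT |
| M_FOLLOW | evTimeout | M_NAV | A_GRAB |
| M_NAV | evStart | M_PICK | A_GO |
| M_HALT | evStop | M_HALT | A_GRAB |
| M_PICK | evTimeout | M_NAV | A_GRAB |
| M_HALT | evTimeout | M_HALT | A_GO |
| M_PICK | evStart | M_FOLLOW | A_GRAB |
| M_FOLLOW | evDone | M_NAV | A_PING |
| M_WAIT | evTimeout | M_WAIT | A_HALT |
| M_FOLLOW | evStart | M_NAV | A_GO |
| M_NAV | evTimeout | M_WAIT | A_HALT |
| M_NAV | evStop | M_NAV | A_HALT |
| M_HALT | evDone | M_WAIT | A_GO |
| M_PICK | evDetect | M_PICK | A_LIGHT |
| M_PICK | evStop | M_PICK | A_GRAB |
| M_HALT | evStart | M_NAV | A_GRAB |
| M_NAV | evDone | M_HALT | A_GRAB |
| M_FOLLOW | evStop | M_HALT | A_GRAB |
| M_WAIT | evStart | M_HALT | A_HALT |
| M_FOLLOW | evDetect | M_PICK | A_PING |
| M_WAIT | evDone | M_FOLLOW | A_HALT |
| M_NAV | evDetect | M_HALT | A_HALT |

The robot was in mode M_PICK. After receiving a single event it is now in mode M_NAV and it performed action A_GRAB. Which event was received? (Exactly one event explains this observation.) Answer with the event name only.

evTimeout

try evStop: (M_PICK, evStop) → (M_PICK, A_GRAB)
try evTimeout: (M_PICK, evTimeout) → (M_NAV, A_GRAB)  ← matches
try evDone: (M_PICK, evDone) → (M_NAV, A_PING)
try evStart: (M_PICK, evStart) → (M_FOLLOW, A_GRAB)
try evDetect: (M_PICK, evDetect) → (M_PICK, A_LIGHT)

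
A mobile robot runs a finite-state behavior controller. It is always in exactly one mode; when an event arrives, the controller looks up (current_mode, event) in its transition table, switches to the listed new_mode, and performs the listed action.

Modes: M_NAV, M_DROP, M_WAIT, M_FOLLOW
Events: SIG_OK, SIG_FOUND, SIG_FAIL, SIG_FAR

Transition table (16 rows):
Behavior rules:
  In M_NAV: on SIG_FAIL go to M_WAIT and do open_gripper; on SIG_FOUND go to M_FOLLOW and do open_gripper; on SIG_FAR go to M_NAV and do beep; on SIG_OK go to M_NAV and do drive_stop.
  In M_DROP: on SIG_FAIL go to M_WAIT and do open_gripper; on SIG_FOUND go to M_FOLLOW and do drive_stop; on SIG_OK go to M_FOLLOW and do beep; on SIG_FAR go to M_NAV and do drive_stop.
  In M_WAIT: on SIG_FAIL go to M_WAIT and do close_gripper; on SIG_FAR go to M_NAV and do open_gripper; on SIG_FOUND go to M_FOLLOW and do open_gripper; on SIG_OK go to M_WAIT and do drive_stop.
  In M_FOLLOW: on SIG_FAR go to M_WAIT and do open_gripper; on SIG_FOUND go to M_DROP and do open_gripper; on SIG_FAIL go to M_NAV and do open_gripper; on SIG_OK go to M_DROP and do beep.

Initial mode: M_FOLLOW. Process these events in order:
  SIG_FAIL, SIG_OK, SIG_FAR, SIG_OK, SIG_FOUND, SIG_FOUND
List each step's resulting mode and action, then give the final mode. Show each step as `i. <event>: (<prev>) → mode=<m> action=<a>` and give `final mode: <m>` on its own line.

1. SIG_FAIL: (M_FOLLOW) → mode=M_NAV action=open_gripper
2. SIG_OK: (M_NAV) → mode=M_NAV action=drive_stop
3. SIG_FAR: (M_NAV) → mode=M_NAV action=beep
4. SIG_OK: (M_NAV) → mode=M_NAV action=drive_stop
5. SIG_FOUND: (M_NAV) → mode=M_FOLLOW action=open_gripper
6. SIG_FOUND: (M_FOLLOW) → mode=M_DROP action=open_gripper

final mode: M_DROP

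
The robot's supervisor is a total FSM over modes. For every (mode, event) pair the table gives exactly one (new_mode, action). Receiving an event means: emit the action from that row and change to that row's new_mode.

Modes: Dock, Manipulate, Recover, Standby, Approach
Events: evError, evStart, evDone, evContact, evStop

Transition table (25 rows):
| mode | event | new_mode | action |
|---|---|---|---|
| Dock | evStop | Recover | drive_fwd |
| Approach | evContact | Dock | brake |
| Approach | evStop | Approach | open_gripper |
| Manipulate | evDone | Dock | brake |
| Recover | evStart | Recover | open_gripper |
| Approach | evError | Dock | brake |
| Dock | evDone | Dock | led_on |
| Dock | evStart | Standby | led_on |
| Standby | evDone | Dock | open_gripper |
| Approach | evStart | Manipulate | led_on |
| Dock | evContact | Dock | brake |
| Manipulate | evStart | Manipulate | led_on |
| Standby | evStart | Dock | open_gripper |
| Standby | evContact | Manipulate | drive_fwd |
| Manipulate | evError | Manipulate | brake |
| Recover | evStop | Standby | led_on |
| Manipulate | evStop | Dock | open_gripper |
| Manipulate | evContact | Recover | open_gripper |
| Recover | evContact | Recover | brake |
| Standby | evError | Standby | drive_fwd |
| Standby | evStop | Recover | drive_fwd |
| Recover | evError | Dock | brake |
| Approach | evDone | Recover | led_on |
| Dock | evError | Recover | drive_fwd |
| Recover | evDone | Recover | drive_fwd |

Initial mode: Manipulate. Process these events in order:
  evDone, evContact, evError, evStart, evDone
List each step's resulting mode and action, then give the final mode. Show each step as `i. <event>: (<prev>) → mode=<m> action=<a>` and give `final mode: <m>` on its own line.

1. evDone: (Manipulate) → mode=Dock action=brake
2. evContact: (Dock) → mode=Dock action=brake
3. evError: (Dock) → mode=Recover action=drive_fwd
4. evStart: (Recover) → mode=Recover action=open_gripper
5. evDone: (Recover) → mode=Recover action=drive_fwd

final mode: Recover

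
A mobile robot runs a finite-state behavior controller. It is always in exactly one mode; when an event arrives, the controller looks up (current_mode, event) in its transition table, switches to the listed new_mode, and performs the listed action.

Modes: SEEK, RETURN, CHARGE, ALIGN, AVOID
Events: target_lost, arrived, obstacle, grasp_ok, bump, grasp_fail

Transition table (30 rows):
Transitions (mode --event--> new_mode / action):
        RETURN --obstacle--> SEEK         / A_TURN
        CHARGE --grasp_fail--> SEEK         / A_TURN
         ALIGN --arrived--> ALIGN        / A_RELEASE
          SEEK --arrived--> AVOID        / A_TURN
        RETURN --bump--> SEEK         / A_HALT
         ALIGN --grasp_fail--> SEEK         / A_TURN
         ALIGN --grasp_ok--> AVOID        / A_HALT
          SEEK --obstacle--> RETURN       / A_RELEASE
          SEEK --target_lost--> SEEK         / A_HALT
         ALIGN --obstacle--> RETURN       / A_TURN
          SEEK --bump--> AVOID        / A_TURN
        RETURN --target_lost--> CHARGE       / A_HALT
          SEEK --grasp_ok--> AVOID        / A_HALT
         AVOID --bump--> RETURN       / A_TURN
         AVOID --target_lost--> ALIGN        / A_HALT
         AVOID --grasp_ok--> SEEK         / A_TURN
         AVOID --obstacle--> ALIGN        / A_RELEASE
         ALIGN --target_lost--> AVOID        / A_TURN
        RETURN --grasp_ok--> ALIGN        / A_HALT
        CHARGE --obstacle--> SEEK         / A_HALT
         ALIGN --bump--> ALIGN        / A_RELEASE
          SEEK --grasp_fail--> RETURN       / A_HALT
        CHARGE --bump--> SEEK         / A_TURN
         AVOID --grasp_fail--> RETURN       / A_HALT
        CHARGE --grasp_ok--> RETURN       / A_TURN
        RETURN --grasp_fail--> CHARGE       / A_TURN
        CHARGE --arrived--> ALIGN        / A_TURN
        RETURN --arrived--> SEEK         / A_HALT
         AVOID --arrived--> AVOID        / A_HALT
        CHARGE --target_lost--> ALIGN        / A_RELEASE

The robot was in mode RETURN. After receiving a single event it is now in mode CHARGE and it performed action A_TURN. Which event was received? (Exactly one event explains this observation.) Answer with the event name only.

grasp_fail

try target_lost: (RETURN, target_lost) → (CHARGE, A_HALT)
try arrived: (RETURN, arrived) → (SEEK, A_HALT)
try obstacle: (RETURN, obstacle) → (SEEK, A_TURN)
try grasp_ok: (RETURN, grasp_ok) → (ALIGN, A_HALT)
try bump: (RETURN, bump) → (SEEK, A_HALT)
try grasp_fail: (RETURN, grasp_fail) → (CHARGE, A_TURN)  ← matches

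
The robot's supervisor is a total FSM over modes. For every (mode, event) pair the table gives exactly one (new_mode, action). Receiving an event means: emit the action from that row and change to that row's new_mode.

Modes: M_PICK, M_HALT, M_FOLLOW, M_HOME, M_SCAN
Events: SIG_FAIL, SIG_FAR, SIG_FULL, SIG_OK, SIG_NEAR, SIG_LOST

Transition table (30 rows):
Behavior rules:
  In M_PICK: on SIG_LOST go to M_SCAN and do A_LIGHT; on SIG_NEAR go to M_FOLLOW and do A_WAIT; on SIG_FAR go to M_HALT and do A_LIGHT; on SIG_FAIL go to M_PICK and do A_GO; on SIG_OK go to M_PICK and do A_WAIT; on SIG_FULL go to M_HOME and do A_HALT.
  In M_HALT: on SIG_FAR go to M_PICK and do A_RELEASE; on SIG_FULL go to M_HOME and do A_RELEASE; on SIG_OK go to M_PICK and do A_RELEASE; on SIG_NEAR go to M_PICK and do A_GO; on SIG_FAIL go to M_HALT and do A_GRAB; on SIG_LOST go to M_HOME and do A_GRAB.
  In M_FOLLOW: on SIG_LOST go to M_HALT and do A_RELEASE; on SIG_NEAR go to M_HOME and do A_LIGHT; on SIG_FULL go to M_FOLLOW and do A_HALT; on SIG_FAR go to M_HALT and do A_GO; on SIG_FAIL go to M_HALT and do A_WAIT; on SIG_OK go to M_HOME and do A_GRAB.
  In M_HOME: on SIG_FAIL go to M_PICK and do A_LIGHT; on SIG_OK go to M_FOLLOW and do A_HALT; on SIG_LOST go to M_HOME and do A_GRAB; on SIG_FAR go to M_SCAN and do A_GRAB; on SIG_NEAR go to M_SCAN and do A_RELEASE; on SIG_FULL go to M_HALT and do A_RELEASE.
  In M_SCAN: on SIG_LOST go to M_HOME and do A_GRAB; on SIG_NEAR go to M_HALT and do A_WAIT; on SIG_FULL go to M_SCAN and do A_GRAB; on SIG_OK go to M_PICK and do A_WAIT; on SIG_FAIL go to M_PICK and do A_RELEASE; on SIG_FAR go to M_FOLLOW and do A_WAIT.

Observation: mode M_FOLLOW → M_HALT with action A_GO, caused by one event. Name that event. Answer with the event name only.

try SIG_FAIL: (M_FOLLOW, SIG_FAIL) → (M_HALT, A_WAIT)
try SIG_FAR: (M_FOLLOW, SIG_FAR) → (M_HALT, A_GO)  ← matches
try SIG_FULL: (M_FOLLOW, SIG_FULL) → (M_FOLLOW, A_HALT)
try SIG_OK: (M_FOLLOW, SIG_OK) → (M_HOME, A_GRAB)
try SIG_NEAR: (M_FOLLOW, SIG_NEAR) → (M_HOME, A_LIGHT)
try SIG_LOST: (M_FOLLOW, SIG_LOST) → (M_HALT, A_RELEASE)

SIG_FAR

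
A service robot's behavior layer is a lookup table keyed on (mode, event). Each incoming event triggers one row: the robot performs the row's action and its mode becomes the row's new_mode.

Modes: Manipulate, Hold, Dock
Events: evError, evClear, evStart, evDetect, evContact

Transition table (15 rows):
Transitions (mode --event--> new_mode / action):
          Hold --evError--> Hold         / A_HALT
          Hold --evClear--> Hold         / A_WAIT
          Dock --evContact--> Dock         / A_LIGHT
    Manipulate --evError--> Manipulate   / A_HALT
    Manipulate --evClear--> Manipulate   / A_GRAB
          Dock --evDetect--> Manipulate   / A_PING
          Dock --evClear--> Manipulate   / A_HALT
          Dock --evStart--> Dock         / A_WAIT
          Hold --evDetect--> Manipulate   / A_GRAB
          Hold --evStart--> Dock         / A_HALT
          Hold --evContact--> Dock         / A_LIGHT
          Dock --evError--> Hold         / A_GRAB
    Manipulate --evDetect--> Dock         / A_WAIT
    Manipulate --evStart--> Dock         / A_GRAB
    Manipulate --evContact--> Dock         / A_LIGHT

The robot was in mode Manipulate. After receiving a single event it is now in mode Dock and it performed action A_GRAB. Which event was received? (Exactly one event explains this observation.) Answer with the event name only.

try evError: (Manipulate, evError) → (Manipulate, A_HALT)
try evClear: (Manipulate, evClear) → (Manipulate, A_GRAB)
try evStart: (Manipulate, evStart) → (Dock, A_GRAB)  ← matches
try evDetect: (Manipulate, evDetect) → (Dock, A_WAIT)
try evContact: (Manipulate, evContact) → (Dock, A_LIGHT)

evStart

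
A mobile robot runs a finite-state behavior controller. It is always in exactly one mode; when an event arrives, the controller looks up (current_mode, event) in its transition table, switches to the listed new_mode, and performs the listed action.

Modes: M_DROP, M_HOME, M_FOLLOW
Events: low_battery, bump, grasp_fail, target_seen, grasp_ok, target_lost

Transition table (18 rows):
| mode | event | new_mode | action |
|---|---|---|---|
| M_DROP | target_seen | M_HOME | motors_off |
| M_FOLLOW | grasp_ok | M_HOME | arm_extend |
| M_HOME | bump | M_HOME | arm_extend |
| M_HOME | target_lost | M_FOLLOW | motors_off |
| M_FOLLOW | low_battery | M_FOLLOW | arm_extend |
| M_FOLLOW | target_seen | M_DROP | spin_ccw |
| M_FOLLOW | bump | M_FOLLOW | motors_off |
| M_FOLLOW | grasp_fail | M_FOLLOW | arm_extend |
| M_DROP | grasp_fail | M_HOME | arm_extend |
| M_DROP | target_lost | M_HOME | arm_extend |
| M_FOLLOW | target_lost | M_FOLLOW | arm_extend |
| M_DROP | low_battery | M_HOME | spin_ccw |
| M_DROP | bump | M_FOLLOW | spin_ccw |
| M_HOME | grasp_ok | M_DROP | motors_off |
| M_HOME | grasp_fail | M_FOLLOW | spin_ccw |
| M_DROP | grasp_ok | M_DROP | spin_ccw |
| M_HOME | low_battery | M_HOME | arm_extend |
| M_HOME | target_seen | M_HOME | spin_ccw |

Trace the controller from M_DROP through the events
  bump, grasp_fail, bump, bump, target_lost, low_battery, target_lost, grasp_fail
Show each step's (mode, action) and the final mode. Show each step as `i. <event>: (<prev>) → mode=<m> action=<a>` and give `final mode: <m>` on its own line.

1. bump: (M_DROP) → mode=M_FOLLOW action=spin_ccw
2. grasp_fail: (M_FOLLOW) → mode=M_FOLLOW action=arm_extend
3. bump: (M_FOLLOW) → mode=M_FOLLOW action=motors_off
4. bump: (M_FOLLOW) → mode=M_FOLLOW action=motors_off
5. target_lost: (M_FOLLOW) → mode=M_FOLLOW action=arm_extend
6. low_battery: (M_FOLLOW) → mode=M_FOLLOW action=arm_extend
7. target_lost: (M_FOLLOW) → mode=M_FOLLOW action=arm_extend
8. grasp_fail: (M_FOLLOW) → mode=M_FOLLOW action=arm_extend

final mode: M_FOLLOW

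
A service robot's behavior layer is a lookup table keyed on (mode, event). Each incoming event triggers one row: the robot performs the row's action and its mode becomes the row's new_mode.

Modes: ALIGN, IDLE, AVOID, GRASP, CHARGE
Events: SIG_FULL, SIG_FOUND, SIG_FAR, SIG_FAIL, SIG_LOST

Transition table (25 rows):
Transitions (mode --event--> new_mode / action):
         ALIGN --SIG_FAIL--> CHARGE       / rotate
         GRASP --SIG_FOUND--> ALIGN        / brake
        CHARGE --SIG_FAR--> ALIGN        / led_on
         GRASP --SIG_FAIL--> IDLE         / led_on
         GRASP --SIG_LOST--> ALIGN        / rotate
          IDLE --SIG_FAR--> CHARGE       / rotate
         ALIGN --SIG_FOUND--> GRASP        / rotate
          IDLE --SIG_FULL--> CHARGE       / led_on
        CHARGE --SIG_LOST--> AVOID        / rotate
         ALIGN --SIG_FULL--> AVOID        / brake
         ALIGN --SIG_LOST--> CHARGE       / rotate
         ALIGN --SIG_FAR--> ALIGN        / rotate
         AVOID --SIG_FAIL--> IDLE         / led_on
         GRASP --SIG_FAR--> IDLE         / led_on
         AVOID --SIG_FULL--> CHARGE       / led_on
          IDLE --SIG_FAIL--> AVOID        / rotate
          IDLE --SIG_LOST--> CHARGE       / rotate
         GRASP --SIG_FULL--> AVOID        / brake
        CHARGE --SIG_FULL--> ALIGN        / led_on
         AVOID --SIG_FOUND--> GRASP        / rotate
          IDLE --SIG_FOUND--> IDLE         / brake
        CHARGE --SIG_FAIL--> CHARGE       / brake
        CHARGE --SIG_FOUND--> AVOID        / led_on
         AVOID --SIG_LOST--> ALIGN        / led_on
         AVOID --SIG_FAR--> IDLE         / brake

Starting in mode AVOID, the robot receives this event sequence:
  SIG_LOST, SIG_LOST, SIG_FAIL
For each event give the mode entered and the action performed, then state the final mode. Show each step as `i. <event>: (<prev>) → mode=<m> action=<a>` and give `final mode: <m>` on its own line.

final mode: CHARGE

1. SIG_LOST: (AVOID) → mode=ALIGN action=led_on
2. SIG_LOST: (ALIGN) → mode=CHARGE action=rotate
3. SIG_FAIL: (CHARGE) → mode=CHARGE action=brake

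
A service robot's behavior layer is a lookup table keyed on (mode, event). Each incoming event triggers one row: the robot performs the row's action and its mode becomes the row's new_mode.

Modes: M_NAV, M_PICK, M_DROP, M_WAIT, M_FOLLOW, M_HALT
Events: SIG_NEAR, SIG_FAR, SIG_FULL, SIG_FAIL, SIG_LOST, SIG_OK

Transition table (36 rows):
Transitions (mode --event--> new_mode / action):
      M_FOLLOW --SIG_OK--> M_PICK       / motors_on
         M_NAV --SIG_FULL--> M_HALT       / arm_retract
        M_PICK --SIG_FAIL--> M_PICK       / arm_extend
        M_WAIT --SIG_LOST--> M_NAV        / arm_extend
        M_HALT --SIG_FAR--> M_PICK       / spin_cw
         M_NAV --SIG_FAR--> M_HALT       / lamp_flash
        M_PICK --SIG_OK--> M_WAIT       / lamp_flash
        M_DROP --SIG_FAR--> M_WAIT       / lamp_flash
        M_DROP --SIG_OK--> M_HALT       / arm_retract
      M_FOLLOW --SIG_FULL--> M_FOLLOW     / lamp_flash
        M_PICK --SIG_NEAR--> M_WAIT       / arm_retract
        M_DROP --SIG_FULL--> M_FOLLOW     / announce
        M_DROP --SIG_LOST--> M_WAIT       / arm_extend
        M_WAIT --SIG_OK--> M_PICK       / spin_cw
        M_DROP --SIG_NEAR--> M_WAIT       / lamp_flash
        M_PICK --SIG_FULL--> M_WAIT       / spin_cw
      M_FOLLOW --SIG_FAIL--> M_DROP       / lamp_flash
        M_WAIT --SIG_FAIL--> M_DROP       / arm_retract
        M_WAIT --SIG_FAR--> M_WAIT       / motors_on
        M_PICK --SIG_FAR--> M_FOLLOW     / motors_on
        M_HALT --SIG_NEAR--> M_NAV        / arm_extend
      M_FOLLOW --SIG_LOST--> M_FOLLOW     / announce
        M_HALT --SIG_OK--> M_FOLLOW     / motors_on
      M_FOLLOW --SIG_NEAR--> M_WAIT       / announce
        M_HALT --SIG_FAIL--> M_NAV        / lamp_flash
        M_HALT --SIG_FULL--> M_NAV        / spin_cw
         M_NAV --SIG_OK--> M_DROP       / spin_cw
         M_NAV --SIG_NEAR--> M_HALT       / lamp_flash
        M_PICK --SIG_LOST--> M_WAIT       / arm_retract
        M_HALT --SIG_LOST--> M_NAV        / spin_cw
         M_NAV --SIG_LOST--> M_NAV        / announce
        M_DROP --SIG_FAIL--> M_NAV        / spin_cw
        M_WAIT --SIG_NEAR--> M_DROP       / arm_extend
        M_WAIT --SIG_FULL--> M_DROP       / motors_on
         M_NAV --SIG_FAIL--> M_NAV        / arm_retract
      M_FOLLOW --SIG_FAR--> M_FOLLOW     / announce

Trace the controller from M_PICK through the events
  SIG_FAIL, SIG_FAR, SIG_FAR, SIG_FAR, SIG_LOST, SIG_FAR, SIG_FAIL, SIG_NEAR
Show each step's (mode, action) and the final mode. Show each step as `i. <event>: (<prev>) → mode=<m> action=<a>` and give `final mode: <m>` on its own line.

final mode: M_WAIT

1. SIG_FAIL: (M_PICK) → mode=M_PICK action=arm_extend
2. SIG_FAR: (M_PICK) → mode=M_FOLLOW action=motors_on
3. SIG_FAR: (M_FOLLOW) → mode=M_FOLLOW action=announce
4. SIG_FAR: (M_FOLLOW) → mode=M_FOLLOW action=announce
5. SIG_LOST: (M_FOLLOW) → mode=M_FOLLOW action=announce
6. SIG_FAR: (M_FOLLOW) → mode=M_FOLLOW action=announce
7. SIG_FAIL: (M_FOLLOW) → mode=M_DROP action=lamp_flash
8. SIG_NEAR: (M_DROP) → mode=M_WAIT action=lamp_flash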